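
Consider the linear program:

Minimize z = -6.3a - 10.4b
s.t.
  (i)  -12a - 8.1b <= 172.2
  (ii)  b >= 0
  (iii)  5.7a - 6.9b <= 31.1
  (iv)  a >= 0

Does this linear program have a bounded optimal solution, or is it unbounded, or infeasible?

From the feasible point (311/57, 0), moving in the direction (0, 1) keeps every constraint satisfied while z decreases without bound.

unbounded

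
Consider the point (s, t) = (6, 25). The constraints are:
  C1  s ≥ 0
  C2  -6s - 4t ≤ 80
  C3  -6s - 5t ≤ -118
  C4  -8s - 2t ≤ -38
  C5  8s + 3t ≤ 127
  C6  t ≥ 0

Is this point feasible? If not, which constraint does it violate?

feasible

C1: 6 ≥ 0 ✓
C2: -136 ≤ 80 ✓
C3: -161 ≤ -118 ✓
C4: -98 ≤ -38 ✓
C5: 123 ≤ 127 ✓
C6: 25 ≥ 0 ✓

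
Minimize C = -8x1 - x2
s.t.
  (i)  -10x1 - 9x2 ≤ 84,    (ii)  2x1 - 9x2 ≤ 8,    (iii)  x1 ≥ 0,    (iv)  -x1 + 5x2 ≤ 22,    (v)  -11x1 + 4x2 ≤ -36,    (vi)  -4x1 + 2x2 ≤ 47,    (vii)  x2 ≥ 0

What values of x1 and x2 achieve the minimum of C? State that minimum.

x1 = 238, x2 = 52, minimum C = -1956

Corner points and C = -8x1 - x2:
  (238, 52) → C = -1956
  (4, 0) → C = -32
  (268/51, 278/51) → C = -2422/51
  (36/11, 0) → C = -288/11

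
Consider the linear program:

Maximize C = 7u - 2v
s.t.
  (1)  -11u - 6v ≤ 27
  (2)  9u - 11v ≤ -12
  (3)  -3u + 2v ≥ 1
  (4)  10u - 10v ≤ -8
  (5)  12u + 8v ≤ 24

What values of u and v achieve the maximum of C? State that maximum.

u = 14/17, v = 30/17, maximum C = 38/17

Feasible corners and C = 7u - 2v:
  (-369/175, -111/175) → C = -2361/175
  (-45/2, 147/4) → C = -231
  (14/17, 30/17) → C = 38/17

The binding constraints are 9u - 11v = -12 and 12u + 8v = 24.
Solving simultaneously gives u = 14/17, v = 30/17.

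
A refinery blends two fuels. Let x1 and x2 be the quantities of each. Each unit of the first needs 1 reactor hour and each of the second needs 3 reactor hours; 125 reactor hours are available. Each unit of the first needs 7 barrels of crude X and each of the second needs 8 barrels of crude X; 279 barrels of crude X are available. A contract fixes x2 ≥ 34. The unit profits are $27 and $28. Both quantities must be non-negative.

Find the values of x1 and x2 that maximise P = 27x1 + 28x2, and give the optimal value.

Vertices and P = 27x1 + 28x2:
  (0, 279/8) → P = 1953/2
  (0, 34) → P = 952
  (1, 34) → P = 979

The optimum lies where 7x1 + 8x2 = 279 and x2 = 34.
Solving simultaneously gives x1 = 1, x2 = 34.

x1 = 1, x2 = 34, maximum P = 979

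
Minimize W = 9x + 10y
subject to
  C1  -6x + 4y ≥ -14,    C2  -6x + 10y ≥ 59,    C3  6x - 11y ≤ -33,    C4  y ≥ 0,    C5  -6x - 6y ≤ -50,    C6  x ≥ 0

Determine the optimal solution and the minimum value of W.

The feasible region is unbounded (it extends along (0, 1), (2, 3)), but W strictly increases along every unbounded feasible direction, so there is no improving ray and the minimum is attained at a vertex.

x = 73/48, y = 109/16, minimum W = 1309/16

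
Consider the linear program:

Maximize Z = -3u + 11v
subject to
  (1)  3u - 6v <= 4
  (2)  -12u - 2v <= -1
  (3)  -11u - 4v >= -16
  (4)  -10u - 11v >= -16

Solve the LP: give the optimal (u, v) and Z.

u = -3/16, v = 13/8, maximum Z = 295/16

Corner points and Z = -3u + 11v:
  (7/39, -15/26) → Z = -179/26
  (56/39, 2/39) → Z = -146/39
  (-3/16, 13/8) → Z = 295/16
  (112/81, 16/81) → Z = -160/81

The optimum lies where -12u - 2v = -1 and -10u - 11v = -16.
Solving simultaneously gives u = -3/16, v = 13/8.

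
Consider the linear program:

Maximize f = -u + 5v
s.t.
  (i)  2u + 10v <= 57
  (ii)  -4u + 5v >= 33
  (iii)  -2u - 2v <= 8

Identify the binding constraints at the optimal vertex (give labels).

Feasible corners and f = -u + 5v:
  (-9/10, 147/25) → f = 303/10
  (-97/8, 65/8) → f = 211/4
  (-53/9, 17/9) → f = 46/3

The maximum is at (-97/8, 65/8). Substituting into each constraint, equality holds for (i) and (iii); the remaining constraints have slack.

(i) and (iii)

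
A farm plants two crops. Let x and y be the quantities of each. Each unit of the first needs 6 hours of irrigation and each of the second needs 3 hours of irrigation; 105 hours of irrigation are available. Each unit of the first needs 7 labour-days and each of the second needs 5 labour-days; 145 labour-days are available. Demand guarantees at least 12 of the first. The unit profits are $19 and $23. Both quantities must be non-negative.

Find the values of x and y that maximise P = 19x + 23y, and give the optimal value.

Vertices and P = 19x + 23y:
  (35/2, 0) → P = 665/2
  (12, 0) → P = 228
  (12, 11) → P = 481

x = 12, y = 11, maximum P = 481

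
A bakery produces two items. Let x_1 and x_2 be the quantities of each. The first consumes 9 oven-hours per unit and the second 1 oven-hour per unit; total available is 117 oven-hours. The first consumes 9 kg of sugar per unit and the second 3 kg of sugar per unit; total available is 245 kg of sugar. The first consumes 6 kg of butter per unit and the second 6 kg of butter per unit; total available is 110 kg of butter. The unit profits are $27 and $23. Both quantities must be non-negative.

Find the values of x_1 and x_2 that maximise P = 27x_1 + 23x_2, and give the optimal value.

x_1 = 37/3, x_2 = 6, maximum P = 471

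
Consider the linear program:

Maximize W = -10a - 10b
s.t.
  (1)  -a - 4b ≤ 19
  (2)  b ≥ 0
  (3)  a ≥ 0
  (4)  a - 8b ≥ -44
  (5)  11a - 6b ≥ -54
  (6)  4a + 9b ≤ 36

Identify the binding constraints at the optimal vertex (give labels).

Extreme points and W = -10a - 10b:
  (0, 0) → W = 0
  (9, 0) → W = -90
  (0, 4) → W = -40

The maximum is at (0, 0). Substituting into each constraint, equality holds for (2) and (3); the remaining constraints have slack.

(2) and (3)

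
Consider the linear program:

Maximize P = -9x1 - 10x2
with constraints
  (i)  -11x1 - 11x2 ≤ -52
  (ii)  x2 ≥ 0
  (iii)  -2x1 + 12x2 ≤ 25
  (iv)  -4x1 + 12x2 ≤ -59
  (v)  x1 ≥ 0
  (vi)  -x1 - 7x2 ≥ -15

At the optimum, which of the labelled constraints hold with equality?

(ii) and (iv)

Feasible corners and P = -9x1 - 10x2:
  (59/4, 0) → P = -531/4
  (15, 0) → P = -135
  (593/40, 1/40) → P = -5347/40

The maximum is at (59/4, 0). Substituting into each constraint, equality holds for (ii) and (iv); the remaining constraints have slack.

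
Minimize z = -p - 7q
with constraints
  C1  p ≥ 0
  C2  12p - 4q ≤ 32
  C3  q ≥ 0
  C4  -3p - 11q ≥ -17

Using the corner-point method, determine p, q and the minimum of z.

p = 0, q = 17/11, minimum z = -119/11

Vertices and z = -p - 7q:
  (0, 0) → z = 0
  (0, 17/11) → z = -119/11
  (8/3, 0) → z = -8/3
  (35/12, 3/4) → z = -49/6

The optimum lies where p = 0 and -3p - 11q = -17.
Solving simultaneously gives p = 0, q = 17/11.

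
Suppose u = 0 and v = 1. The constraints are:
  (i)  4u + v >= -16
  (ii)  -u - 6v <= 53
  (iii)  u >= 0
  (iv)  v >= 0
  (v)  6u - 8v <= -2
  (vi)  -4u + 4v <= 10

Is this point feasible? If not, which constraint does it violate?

feasible

(i): 1 ≥ -16 ✓
(ii): -6 ≤ 53 ✓
(iii): 0 ≥ 0 ✓
(iv): 1 ≥ 0 ✓
(v): -8 ≤ -2 ✓
(vi): 4 ≤ 10 ✓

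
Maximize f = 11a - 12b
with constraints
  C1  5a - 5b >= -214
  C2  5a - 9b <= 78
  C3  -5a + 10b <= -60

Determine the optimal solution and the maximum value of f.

a = 48, b = 18, maximum f = 312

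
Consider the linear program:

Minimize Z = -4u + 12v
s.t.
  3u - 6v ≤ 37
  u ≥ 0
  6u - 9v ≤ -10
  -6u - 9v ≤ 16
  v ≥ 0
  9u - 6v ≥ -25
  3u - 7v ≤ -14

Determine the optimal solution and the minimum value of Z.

Corner points and Z = -4u + 12v:
  (0, 25/6) → Z = 50
  (0, 2) → Z = 24
  (56/15, 18/5) → Z = 424/15
The feasible region is unbounded (it extends along (2, 3), (3, 2)), but Z strictly increases along every unbounded feasible direction, so there is no improving ray and the minimum is attained at a vertex.

u = 0, v = 2, minimum Z = 24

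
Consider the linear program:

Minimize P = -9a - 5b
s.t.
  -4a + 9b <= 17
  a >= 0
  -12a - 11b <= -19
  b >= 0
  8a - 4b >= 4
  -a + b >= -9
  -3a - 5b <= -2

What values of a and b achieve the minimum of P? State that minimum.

a = 98/5, b = 53/5, minimum P = -1147/5

At the optimal vertex, -4a + 9b = 17 and -a + b = -9.
Solving simultaneously gives a = 98/5, b = 53/5.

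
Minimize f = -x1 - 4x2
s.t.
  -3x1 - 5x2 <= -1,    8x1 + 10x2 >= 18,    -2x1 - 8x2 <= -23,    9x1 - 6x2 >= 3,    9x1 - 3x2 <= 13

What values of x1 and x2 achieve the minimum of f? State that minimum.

x1 = 23/9, x2 = 10/3, minimum f = -143/9

The binding constraints are 9x1 - 6x2 = 3 and 9x1 - 3x2 = 13.
Solving simultaneously gives x1 = 23/9, x2 = 10/3.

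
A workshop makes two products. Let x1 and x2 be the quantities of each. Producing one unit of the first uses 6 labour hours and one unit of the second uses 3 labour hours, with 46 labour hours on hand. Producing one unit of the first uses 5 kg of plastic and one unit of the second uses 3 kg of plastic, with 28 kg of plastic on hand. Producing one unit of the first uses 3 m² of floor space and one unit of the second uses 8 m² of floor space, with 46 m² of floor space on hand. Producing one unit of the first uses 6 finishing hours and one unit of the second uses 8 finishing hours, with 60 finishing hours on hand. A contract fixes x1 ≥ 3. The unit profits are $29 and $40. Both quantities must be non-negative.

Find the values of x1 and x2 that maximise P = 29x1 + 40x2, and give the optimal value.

x1 = 3, x2 = 13/3, maximum P = 781/3

Vertices and P = 29x1 + 40x2:
  (28/5, 0) → P = 812/5
  (3, 0) → P = 87
  (3, 13/3) → P = 781/3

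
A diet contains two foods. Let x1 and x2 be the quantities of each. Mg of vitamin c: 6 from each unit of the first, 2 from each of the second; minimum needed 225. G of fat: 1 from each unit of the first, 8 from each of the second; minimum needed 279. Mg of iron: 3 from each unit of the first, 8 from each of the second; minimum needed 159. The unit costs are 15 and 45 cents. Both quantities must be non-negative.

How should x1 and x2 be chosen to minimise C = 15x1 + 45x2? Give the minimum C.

x1 = 27, x2 = 63/2, minimum C = 3645/2

The feasible region is unbounded (it extends along (0, 1), (1, 0)), but C strictly increases along every unbounded feasible direction, so there is no improving ray and the minimum is attained at a vertex.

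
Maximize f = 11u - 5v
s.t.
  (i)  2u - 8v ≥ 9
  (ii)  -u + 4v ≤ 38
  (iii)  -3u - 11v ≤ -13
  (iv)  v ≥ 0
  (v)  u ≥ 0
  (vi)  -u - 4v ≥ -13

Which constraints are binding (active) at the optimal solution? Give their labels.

Feasible corners and f = 11u - 5v:
  (9/2, 0) → f = 99/2
  (35/4, 17/16) → f = 1455/16
  (13, 0) → f = 143

The maximum is at (13, 0). Substituting into each constraint, equality holds for (iv) and (vi); the remaining constraints have slack.

(iv) and (vi)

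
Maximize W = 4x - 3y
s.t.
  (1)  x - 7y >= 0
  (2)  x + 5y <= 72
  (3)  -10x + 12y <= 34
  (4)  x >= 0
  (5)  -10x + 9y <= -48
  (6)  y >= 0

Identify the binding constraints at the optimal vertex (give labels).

(2) and (6)

Extreme points and W = 4x - 3y:
  (42, 6) → W = 150
  (336/61, 48/61) → W = 1200/61
  (72, 0) → W = 288
  (24/5, 0) → W = 96/5

The maximum is at (72, 0). Substituting into each constraint, equality holds for (2) and (6); the remaining constraints have slack.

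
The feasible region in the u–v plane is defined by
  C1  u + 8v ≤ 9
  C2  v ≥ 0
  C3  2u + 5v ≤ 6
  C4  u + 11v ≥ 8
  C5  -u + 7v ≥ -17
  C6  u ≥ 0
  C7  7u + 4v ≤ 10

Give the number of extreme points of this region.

5

The feasible vertices (each the meet of two boundaries and inside every other half-plane) are:
  (3/11, 12/11)
  (0, 9/8)
  (26/27, 22/27)
  (0, 8/11)
  (78/73, 46/73)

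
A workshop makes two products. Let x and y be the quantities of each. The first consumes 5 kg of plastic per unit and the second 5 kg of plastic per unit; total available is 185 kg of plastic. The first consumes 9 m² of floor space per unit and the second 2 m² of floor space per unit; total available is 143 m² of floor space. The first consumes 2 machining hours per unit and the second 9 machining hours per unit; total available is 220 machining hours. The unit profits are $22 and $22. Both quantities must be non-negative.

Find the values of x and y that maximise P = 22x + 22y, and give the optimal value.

x = 11, y = 22, maximum P = 726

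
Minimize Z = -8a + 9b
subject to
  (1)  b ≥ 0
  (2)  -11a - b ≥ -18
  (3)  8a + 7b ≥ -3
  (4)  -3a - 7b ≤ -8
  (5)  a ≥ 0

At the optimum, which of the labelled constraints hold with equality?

(2) and (4)

Vertices and Z = -8a + 9b:
  (59/37, 17/37) → Z = -319/37
  (0, 18) → Z = 162
  (0, 8/7) → Z = 72/7

The minimum is at (59/37, 17/37). Substituting into each constraint, equality holds for (2) and (4); the remaining constraints have slack.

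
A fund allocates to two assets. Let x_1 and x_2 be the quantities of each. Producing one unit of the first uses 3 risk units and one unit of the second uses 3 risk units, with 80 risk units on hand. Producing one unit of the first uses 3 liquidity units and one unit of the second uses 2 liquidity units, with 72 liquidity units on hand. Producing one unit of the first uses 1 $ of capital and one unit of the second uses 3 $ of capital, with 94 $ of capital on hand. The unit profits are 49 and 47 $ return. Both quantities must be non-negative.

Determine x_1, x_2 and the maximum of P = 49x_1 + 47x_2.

Extreme points and P = 49x_1 + 47x_2:
  (0, 0) → P = 0
  (0, 80/3) → P = 3760/3
  (24, 0) → P = 1176
  (56/3, 8) → P = 3872/3

x_1 = 56/3, x_2 = 8, maximum P = 3872/3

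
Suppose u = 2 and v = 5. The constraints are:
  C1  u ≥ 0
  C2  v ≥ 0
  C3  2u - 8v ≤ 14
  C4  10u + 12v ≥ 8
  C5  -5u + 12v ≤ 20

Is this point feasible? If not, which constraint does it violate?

Constraint C5: -5u + 12v = 50, which is not ≤ 20. All other constraints are satisfied.

not feasible — violates C5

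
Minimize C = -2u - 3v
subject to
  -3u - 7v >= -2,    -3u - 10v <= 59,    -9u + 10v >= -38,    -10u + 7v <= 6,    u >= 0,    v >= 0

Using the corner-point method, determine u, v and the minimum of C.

Vertices and C = -2u - 3v:
  (0, 2/7) → C = -6/7
  (2/3, 0) → C = -4/3
  (0, 0) → C = 0

The binding constraints are -3u - 7v = -2 and v = 0.
Solving simultaneously gives u = 2/3, v = 0.

u = 2/3, v = 0, minimum C = -4/3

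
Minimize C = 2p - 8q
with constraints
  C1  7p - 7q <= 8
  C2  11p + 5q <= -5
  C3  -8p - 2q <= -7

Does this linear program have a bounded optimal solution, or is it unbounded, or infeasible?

The boundaries 7p - 7q = 8 and 11p + 5q = -5 meet at (5/112, -123/112), but that point violates -8p - 2q ≤ -7. Every candidate vertex is excluded by some other constraint, so the feasible region is empty.

infeasible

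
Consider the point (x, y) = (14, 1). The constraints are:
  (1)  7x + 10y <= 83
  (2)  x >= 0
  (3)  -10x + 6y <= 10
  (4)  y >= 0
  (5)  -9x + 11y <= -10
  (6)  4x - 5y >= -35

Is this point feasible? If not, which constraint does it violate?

not feasible — violates (1)

Constraint (1): 7x + 10y = 108, which is not ≤ 83. All other constraints are satisfied.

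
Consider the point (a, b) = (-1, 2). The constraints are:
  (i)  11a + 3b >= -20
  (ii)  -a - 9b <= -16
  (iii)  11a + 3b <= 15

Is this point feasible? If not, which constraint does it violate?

(i): -5 ≥ -20 ✓
(ii): -17 ≤ -16 ✓
(iii): -5 ≤ 15 ✓

feasible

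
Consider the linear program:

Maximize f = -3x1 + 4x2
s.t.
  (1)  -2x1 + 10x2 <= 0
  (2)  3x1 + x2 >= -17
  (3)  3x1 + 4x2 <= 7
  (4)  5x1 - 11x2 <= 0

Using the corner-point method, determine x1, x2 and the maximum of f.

Corner points and f = -3x1 + 4x2:
  (-85/16, -17/16) → f = 187/16
  (0, 0) → f = 0
  (-187/38, -85/38) → f = 221/38

At the optimal vertex, -2x1 + 10x2 = 0 and 3x1 + x2 = -17.
Solving simultaneously gives x1 = -85/16, x2 = -17/16.

x1 = -85/16, x2 = -17/16, maximum f = 187/16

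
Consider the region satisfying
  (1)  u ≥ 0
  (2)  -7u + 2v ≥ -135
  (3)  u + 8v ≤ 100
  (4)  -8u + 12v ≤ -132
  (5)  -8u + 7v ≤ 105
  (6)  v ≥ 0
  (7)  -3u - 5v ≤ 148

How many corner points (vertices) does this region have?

3

The feasible vertices (each the meet of two boundaries and inside every other half-plane) are:
  (339/17, 39/17)
  (135/7, 0)
  (33/2, 0)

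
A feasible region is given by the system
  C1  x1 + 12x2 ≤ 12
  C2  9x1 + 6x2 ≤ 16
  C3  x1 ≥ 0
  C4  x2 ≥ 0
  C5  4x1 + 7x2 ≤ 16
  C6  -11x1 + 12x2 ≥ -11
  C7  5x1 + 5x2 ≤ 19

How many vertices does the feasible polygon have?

5

Intersecting each pair of boundary lines and keeping only the points that satisfy every inequality leaves:
  (20/17, 46/51)
  (0, 1)
  (43/29, 77/174)
  (0, 0)
  (1, 0)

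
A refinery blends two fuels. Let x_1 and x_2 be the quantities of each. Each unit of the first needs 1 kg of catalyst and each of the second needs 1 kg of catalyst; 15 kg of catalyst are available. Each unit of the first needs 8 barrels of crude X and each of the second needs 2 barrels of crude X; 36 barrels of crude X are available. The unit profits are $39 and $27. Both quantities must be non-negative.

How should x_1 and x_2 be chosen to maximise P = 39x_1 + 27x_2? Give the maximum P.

The optimum lies where x_1 + x_2 = 15 and 8x_1 + 2x_2 = 36.
Solving simultaneously gives x_1 = 1, x_2 = 14.

x_1 = 1, x_2 = 14, maximum P = 417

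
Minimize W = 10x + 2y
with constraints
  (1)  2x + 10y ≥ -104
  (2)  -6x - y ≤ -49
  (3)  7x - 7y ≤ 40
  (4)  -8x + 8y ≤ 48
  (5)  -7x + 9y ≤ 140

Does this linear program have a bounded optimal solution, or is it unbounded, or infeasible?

bounded optimum

Feasible corners and W = 10x + 2y:
  (383/49, 103/49) → W = 4036/49
  (43/7, 85/7) → W = 600/7
  (670/7, 90) → W = 7960/7
  (43, 49) → W = 528
The feasible region has finitely many vertices and no improving ray; the minimum is 4036/49 at (383/49, 103/49).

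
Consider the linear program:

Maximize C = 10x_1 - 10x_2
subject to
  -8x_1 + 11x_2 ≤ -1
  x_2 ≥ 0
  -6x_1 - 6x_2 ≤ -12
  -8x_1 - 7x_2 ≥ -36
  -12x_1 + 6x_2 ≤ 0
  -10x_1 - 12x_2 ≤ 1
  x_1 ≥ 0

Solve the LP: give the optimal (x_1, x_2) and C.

x_1 = 9/2, x_2 = 0, maximum C = 45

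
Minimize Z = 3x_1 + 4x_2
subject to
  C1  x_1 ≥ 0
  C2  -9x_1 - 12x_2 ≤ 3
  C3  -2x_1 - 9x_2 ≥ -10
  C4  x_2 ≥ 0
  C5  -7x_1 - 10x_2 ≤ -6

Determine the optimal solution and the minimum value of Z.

x_1 = 0, x_2 = 3/5, minimum Z = 12/5

Extreme points and Z = 3x_1 + 4x_2:
  (0, 10/9) → Z = 40/9
  (0, 3/5) → Z = 12/5
  (5, 0) → Z = 15
  (6/7, 0) → Z = 18/7

The optimum lies where x_1 = 0 and -7x_1 - 10x_2 = -6.
Solving simultaneously gives x_1 = 0, x_2 = 3/5.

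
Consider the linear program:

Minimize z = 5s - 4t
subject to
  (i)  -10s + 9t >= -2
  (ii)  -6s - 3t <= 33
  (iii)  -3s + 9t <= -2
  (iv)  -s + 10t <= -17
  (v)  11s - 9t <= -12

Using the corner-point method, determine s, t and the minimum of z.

Extreme points and z = 5s - 4t:
  (-31/7, -15/7) → z = -95/7
  (-111/29, -97/29) → z = -167/29
  (-273/101, -199/101) → z = -569/101

s = -31/7, t = -15/7, minimum z = -95/7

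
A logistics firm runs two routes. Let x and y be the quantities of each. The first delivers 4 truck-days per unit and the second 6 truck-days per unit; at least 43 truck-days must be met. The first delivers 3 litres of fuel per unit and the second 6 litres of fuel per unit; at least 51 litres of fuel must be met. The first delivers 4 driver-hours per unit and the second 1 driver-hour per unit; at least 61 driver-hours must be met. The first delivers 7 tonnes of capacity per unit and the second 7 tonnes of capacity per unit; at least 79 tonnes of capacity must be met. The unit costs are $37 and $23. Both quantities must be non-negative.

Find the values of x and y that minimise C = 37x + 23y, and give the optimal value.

x = 15, y = 1, minimum C = 578

The feasible region is unbounded (it extends along (0, 1), (1, 0)), but C strictly increases along every unbounded feasible direction, so there is no improving ray and the minimum is attained at a vertex.

The binding constraints are 3x + 6y = 51 and 4x + y = 61.
Solving simultaneously gives x = 15, y = 1.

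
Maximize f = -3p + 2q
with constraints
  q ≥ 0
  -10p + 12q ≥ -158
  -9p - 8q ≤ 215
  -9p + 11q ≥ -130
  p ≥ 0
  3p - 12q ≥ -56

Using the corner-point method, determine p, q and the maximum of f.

Vertices and f = -3p + 2q:
  (130/9, 0) → f = -130/3
  (0, 0) → f = 0
  (2176/75, 298/25) → f = -316/5
  (0, 14/3) → f = 28/3

The optimum lies where p = 0 and 3p - 12q = -56.
Solving simultaneously gives p = 0, q = 14/3.

p = 0, q = 14/3, maximum f = 28/3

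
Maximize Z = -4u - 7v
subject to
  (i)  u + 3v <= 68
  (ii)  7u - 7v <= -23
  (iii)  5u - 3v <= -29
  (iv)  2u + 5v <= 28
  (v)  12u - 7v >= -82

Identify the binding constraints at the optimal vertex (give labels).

Vertices and Z = -4u - 7v:
  (-67/7, -44/7) → Z = 576/7
  (-59/5, -298/35) → Z = 534/5
  (-61/31, 198/31) → Z = -1142/31
  (-107/37, 250/37) → Z = -1322/37

The maximum is at (-59/5, -298/35). Substituting into each constraint, equality holds for (ii) and (v); the remaining constraints have slack.

(ii) and (v)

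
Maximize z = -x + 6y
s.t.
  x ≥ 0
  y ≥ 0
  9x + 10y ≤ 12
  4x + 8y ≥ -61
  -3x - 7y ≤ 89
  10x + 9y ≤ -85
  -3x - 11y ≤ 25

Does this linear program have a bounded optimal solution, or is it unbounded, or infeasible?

The boundaries x = 0 and y = 0 meet at (0, 0), but that point violates 10x + 9y ≤ -85. Every candidate vertex is excluded by some other constraint, so the feasible region is empty.

infeasible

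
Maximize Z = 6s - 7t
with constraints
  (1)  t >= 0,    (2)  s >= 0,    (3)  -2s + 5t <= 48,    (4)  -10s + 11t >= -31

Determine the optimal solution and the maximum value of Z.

Vertices and Z = 6s - 7t:
  (0, 0) → Z = 0
  (31/10, 0) → Z = 93/5
  (0, 48/5) → Z = -336/5
  (683/28, 271/14) → Z = 76/7

The optimum lies where t = 0 and -10s + 11t = -31.
Solving simultaneously gives s = 31/10, t = 0.

s = 31/10, t = 0, maximum Z = 93/5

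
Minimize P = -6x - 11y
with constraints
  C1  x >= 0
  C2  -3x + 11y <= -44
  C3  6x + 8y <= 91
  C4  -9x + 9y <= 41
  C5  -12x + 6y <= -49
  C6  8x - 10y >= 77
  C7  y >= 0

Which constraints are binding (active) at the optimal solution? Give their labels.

Feasible corners and P = -6x - 11y:
  (451/30, 1/10) → P = -913/10
  (44/3, 0) → P = -88
  (91/6, 0) → P = -91

The minimum is at (451/30, 1/10). Substituting into each constraint, equality holds for C2 and C3; the remaining constraints have slack.

C2 and C3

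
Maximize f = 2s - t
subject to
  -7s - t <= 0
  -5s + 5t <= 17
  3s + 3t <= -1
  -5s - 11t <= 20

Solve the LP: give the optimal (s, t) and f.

Vertices and f = 2s - t:
  (1/18, -7/18) → f = 1/2
  (5/18, -35/18) → f = 5/2
  (49/18, -55/18) → f = 17/2

At the optimal vertex, 3s + 3t = -1 and -5s - 11t = 20.
Solving simultaneously gives s = 49/18, t = -55/18.

s = 49/18, t = -55/18, maximum f = 17/2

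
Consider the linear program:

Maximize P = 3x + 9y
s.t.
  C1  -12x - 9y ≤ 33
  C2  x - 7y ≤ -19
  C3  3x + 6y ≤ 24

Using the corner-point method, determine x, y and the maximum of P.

x = -46/5, y = 43/5, maximum P = 249/5

Vertices and P = 3x + 9y:
  (-134/31, 65/31) → P = 183/31
  (-46/5, 43/5) → P = 249/5
  (2, 3) → P = 33

The binding constraints are -12x - 9y = 33 and 3x + 6y = 24.
Solving simultaneously gives x = -46/5, y = 43/5.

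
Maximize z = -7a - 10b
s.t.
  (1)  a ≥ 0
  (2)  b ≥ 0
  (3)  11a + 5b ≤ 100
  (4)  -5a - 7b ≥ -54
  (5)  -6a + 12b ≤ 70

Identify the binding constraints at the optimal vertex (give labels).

Corner points and z = -7a - 10b:
  (0, 0) → z = 0
  (0, 35/6) → z = -175/3
  (100/11, 0) → z = -700/11
  (215/26, 47/26) → z = -1975/26
  (79/51, 337/51) → z = -3923/51

The maximum is at (0, 0). Substituting into each constraint, equality holds for (1) and (2); the remaining constraints have slack.

(1) and (2)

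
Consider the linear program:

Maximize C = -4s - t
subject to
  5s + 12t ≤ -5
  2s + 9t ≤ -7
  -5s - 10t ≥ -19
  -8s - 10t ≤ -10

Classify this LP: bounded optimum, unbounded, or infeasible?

bounded optimum

Feasible corners and C = -4s - t:
  (139/5, -12) → C = -496/5
  (85/23, -45/23) → C = -295/23
The feasible region has finitely many vertices and no improving ray; the maximum is -295/23 at (85/23, -45/23).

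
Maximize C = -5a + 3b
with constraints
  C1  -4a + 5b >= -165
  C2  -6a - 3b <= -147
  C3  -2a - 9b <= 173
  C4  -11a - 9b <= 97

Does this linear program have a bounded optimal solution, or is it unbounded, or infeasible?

unbounded

From the feasible point (205/7, -67/7), moving in the direction (-3, 6) keeps every constraint satisfied while C increases without bound.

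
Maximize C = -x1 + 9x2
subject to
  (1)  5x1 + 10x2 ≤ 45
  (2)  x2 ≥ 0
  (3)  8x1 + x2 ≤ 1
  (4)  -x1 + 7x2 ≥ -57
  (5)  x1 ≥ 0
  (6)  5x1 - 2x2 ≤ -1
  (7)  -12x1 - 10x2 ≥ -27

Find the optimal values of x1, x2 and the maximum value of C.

Extreme points and C = -x1 + 9x2:
  (0, 1) → C = 9
  (1/21, 13/21) → C = 116/21
  (0, 1/2) → C = 9/2

The optimum lies where 8x1 + x2 = 1 and x1 = 0.
Solving simultaneously gives x1 = 0, x2 = 1.

x1 = 0, x2 = 1, maximum C = 9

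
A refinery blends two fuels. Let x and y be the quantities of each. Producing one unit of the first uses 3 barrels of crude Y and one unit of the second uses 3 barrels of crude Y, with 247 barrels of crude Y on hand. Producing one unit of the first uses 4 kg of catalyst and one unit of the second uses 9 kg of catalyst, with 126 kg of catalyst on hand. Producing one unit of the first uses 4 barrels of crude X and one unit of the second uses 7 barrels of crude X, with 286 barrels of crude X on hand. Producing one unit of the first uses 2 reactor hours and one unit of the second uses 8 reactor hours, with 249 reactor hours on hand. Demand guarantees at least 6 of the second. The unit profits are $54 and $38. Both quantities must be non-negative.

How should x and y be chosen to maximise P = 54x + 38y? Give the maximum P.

Vertices and P = 54x + 38y:
  (0, 14) → P = 532
  (0, 6) → P = 228
  (18, 6) → P = 1200

The optimum lies where 4x + 9y = 126 and y = 6.
Solving simultaneously gives x = 18, y = 6.

x = 18, y = 6, maximum P = 1200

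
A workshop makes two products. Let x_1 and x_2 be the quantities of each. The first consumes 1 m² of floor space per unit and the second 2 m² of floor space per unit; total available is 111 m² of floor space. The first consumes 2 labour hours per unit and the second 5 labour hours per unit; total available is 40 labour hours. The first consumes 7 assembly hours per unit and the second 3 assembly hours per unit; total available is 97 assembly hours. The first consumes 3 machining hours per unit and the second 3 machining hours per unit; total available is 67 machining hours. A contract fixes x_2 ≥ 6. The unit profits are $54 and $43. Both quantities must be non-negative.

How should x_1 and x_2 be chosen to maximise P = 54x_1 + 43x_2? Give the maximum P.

Vertices and P = 54x_1 + 43x_2:
  (0, 8) → P = 344
  (0, 6) → P = 258
  (5, 6) → P = 528

x_1 = 5, x_2 = 6, maximum P = 528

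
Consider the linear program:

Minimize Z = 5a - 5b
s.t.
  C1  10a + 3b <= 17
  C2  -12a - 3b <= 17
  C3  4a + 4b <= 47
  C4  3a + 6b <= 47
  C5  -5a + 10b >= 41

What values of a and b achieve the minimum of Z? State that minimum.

a = -27/7, b = 205/21, minimum Z = -1430/21

Feasible corners and Z = 5a - 5b:
  (-13/17, 419/51) → Z = -2290/51
  (47/115, 99/23) → Z = -448/23
  (-27/7, 205/21) → Z = -1430/21
  (-293/135, 407/135) → Z = -700/27

The optimum lies where -12a - 3b = 17 and 3a + 6b = 47.
Solving simultaneously gives a = -27/7, b = 205/21.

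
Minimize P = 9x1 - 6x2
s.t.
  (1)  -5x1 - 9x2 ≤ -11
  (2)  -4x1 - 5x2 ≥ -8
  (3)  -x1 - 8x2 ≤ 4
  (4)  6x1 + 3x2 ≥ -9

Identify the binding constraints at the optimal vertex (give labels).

(2) and (4)

Feasible corners and P = 9x1 - 6x2:
  (17/11, 4/11) → P = 129/11
  (-38/13, 37/13) → P = -564/13
  (-23/6, 14/3) → P = -125/2

The minimum is at (-23/6, 14/3). Substituting into each constraint, equality holds for (2) and (4); the remaining constraints have slack.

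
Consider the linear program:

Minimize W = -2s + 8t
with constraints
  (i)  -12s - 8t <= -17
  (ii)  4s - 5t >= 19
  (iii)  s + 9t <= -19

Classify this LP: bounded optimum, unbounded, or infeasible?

From the feasible point (61/20, -49/20), moving in the direction (8, -12) keeps every constraint satisfied while W decreases without bound.

unbounded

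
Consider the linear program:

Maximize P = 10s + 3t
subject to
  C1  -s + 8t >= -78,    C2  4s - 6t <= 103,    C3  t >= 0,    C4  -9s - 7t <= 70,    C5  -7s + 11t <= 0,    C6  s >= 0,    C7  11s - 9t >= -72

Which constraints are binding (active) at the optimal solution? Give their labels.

Extreme points and P = 10s + 3t:
  (103/4, 0) → P = 515/2
  (1133/2, 721/2) → P = 13493/2
  (0, 0) → P = 0

The maximum is at (1133/2, 721/2). Substituting into each constraint, equality holds for C2 and C5; the remaining constraints have slack.

C2 and C5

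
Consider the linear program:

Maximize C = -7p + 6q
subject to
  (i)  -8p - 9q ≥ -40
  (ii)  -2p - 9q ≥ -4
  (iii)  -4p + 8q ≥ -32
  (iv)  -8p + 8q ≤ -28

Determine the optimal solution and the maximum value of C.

p = -1, q = -9/2, maximum C = -20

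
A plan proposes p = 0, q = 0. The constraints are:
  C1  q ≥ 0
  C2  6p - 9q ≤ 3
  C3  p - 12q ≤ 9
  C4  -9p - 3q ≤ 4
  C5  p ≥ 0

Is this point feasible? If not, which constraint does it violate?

C1: 0 ≥ 0 ✓
C2: 0 ≤ 3 ✓
C3: 0 ≤ 9 ✓
C4: 0 ≤ 4 ✓
C5: 0 ≥ 0 ✓

feasible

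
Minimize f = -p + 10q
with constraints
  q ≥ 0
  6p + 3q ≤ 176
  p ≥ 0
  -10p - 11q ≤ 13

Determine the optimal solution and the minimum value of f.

p = 88/3, q = 0, minimum f = -88/3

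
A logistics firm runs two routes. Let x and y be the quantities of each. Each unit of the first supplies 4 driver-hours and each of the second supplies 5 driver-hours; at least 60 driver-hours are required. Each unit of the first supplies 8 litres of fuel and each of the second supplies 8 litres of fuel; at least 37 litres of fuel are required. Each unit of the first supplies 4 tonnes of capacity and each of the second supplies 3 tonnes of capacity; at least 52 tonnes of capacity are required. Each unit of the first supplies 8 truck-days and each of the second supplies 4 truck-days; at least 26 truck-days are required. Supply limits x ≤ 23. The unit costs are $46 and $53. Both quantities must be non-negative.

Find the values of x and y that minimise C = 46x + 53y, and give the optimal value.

x = 10, y = 4, minimum C = 672

The feasible region is unbounded (it extends along (0, 1)), but C strictly increases along every unbounded feasible direction, so there is no improving ray and the minimum is attained at a vertex.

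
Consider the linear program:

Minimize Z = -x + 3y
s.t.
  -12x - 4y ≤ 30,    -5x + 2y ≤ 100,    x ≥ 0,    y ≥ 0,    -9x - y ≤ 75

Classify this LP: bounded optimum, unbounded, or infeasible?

unbounded

From the feasible point (0, 50), moving in the direction (1, 0) keeps every constraint satisfied while Z decreases without bound.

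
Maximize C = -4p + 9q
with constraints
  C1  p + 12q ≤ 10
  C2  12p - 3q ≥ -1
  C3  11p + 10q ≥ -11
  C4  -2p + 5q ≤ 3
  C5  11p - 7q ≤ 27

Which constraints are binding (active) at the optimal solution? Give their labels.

Vertices and C = -4p + 9q:
  (14/29, 23/29) → C = 151/29
  (394/139, 83/139) → C = -829/139
  (-43/153, -121/153) → C = -917/153
  (2/27, 17/27) → C = 145/27
  (193/187, -38/17) → C = -4534/187

The maximum is at (2/27, 17/27). Substituting into each constraint, equality holds for C2 and C4; the remaining constraints have slack.

C2 and C4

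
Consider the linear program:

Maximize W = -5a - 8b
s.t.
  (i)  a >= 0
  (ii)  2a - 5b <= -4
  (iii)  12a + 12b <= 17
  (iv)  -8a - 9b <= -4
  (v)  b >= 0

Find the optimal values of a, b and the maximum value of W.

a = 0, b = 4/5, maximum W = -32/5

Feasible corners and W = -5a - 8b:
  (0, 4/5) → W = -32/5
  (0, 17/12) → W = -34/3
  (37/84, 41/42) → W = -841/84

The binding constraints are a = 0 and 2a - 5b = -4.
Solving simultaneously gives a = 0, b = 4/5.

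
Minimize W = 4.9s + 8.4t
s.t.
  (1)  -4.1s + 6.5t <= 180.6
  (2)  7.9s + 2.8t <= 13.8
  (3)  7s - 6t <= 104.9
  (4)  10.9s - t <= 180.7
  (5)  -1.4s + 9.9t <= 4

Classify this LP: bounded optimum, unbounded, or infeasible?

From the feasible point (-176194/3149, -23644/3149), moving in the direction (-6.5, -4.1) keeps every constraint satisfied while W decreases without bound.

unbounded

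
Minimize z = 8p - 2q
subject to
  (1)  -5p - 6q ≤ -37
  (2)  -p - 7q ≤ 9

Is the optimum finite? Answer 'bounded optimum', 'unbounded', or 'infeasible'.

unbounded

From the feasible point (313/29, -82/29), moving in the direction (-6, 5) keeps every constraint satisfied while z decreases without bound.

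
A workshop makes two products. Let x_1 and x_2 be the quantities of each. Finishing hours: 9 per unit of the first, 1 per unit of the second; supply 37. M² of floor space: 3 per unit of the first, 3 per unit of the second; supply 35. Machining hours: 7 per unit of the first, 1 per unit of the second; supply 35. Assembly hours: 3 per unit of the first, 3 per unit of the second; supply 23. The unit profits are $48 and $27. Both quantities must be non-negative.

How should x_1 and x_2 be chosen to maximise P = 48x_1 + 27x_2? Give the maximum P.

Corner points and P = 48x_1 + 27x_2:
  (0, 0) → P = 0
  (0, 23/3) → P = 207
  (37/9, 0) → P = 592/3
  (11/3, 4) → P = 284

The binding constraints are 9x_1 + x_2 = 37 and 3x_1 + 3x_2 = 23.
Solving simultaneously gives x_1 = 11/3, x_2 = 4.

x_1 = 11/3, x_2 = 4, maximum P = 284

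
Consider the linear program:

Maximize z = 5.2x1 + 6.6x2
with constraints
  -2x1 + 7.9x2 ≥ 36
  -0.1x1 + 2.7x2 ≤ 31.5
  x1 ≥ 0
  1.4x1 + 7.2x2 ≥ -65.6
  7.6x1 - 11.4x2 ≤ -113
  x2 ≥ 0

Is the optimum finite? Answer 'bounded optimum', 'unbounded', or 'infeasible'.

bounded optimum

Corner points and z = 5.2x1 + 6.6x2:
  (0, 35/3) → z = 77
  (900/323, 11405/969) → z = 29771/323
  (0, 565/57) → z = 1243/19
The feasible region has finitely many vertices and no improving ray; the maximum is 29771/323 at (900/323, 11405/969).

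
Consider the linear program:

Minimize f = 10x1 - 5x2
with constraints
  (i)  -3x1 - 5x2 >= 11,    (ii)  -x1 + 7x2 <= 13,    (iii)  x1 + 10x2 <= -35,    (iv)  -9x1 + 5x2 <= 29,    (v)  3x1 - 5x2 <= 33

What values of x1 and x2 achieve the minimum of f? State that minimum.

x1 = -31/3, x2 = -64/5, minimum f = -118/3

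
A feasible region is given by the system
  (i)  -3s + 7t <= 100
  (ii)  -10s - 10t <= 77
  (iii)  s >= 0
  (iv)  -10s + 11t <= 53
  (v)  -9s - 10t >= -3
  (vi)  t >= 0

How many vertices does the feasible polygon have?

Pairwise boundary intersections that survive every other constraint:
  (0, 3/10)
  (0, 0)
  (1/3, 0)

3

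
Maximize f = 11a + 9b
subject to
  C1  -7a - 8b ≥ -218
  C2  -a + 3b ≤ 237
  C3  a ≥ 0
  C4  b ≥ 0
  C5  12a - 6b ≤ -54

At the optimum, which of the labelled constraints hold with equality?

C1 and C5

Vertices and f = 11a + 9b:
  (0, 109/4) → f = 981/4
  (146/23, 499/23) → f = 6097/23
  (0, 9) → f = 81

The maximum is at (146/23, 499/23). Substituting into each constraint, equality holds for C1 and C5; the remaining constraints have slack.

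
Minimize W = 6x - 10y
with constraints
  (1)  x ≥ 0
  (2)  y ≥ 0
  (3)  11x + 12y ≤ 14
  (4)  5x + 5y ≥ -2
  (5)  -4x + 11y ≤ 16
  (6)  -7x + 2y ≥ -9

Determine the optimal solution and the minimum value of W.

x = 0, y = 7/6, minimum W = -35/3

Vertices and W = 6x - 10y:
  (0, 0) → W = 0
  (0, 7/6) → W = -35/3
  (14/11, 0) → W = 84/11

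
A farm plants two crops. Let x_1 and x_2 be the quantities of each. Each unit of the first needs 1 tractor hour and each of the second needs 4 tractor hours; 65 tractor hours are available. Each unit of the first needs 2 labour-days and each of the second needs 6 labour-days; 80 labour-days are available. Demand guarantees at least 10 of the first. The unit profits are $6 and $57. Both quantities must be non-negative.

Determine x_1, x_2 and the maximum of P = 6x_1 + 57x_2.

x_1 = 10, x_2 = 10, maximum P = 630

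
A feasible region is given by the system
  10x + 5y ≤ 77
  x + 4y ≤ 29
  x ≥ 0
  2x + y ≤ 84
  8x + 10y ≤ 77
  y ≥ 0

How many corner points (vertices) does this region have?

5

Intersecting each pair of boundary lines and keeping only the points that satisfy every inequality leaves:
  (77/12, 77/30)
  (77/10, 0)
  (0, 29/4)
  (9/11, 155/22)
  (0, 0)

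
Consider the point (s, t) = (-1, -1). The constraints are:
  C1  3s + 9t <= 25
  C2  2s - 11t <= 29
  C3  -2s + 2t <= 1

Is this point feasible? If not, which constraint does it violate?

C1: -12 ≤ 25 ✓
C2: 9 ≤ 29 ✓
C3: 0 ≤ 1 ✓

feasible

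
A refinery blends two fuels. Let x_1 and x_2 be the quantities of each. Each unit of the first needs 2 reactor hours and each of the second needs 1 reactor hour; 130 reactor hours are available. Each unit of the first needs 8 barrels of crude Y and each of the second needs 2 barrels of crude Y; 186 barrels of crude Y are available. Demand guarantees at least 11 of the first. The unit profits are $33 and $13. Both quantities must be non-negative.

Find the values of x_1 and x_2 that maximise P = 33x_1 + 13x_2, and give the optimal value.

Extreme points and P = 33x_1 + 13x_2:
  (93/4, 0) → P = 3069/4
  (11, 0) → P = 363
  (11, 49) → P = 1000

At the optimal vertex, 8x_1 + 2x_2 = 186 and x_1 = 11.
Solving simultaneously gives x_1 = 11, x_2 = 49.

x_1 = 11, x_2 = 49, maximum P = 1000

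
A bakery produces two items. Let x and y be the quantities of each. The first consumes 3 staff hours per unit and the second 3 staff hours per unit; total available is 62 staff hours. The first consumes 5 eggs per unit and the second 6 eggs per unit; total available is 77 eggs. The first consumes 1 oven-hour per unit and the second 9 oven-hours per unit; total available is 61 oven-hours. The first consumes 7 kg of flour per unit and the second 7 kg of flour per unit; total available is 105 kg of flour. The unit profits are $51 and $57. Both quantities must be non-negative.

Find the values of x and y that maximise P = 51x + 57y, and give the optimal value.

Feasible corners and P = 51x + 57y:
  (0, 0) → P = 0
  (0, 61/9) → P = 1159/3
  (15, 0) → P = 765
  (109/13, 76/13) → P = 9891/13
  (13, 2) → P = 777

The optimum lies where 5x + 6y = 77 and 7x + 7y = 105.
Solving simultaneously gives x = 13, y = 2.

x = 13, y = 2, maximum P = 777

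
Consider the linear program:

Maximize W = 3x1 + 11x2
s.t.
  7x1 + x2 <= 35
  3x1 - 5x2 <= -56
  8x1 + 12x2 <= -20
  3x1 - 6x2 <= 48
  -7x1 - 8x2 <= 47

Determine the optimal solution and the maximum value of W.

x1 = -101/5, x2 = 59/5, maximum W = 346/5

Extreme points and W = 3x1 + 11x2:
  (-193/19, 97/19) → W = 488/19
  (-683/59, 251/59) → W = 712/59
  (-101/5, 59/5) → W = 346/5

At the optimal vertex, 8x1 + 12x2 = -20 and -7x1 - 8x2 = 47.
Solving simultaneously gives x1 = -101/5, x2 = 59/5.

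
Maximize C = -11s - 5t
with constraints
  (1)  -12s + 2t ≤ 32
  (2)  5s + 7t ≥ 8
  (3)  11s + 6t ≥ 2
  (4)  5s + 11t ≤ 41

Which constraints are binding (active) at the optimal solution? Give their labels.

Corner points and C = -11s - 5t:
  (-2, 4) → C = 2
  (-135/71, 326/71) → C = -145/71
  (-34/47, 78/47) → C = -16/47
The feasible region is unbounded (it extends along (11, -5), (7, -5)), but C strictly decreases along every unbounded feasible direction, so there is no improving ray and the maximum is attained at a vertex.

The maximum is at (-2, 4). Substituting into each constraint, equality holds for (1) and (3); the remaining constraints have slack.

(1) and (3)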